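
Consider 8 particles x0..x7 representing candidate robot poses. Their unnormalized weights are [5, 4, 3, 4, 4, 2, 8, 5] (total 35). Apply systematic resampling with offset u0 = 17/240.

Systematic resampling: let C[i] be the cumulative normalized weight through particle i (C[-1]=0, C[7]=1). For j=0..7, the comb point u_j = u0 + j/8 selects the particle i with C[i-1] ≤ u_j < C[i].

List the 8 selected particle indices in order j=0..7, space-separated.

C = [1/7, 9/35, 12/35, 16/35, 4/7, 22/35, 6/7, 1]
j=0: u_0=17/240 ∈ [0, 1/7) → index 0
j=1: u_1=47/240 ∈ [1/7, 9/35) → index 1
j=2: u_2=77/240 ∈ [9/35, 12/35) → index 2
j=3: u_3=107/240 ∈ [12/35, 16/35) → index 3
j=4: u_4=137/240 ∈ [16/35, 4/7) → index 4
j=5: u_5=167/240 ∈ [22/35, 6/7) → index 6
j=6: u_6=197/240 ∈ [22/35, 6/7) → index 6
j=7: u_7=227/240 ∈ [6/7, 1) → index 7

0 1 2 3 4 6 6 7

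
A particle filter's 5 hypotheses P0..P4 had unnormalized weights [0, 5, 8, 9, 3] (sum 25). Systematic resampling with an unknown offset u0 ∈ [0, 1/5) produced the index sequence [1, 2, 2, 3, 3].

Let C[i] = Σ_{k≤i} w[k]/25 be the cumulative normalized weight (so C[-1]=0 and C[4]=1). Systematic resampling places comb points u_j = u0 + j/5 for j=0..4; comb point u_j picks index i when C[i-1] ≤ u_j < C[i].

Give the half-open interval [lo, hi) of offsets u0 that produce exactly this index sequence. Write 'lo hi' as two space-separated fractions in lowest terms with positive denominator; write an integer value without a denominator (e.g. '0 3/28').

0 2/25

C = [0, 1/5, 13/25, 22/25, 1]
j=0 picked index 1: u0 ∈ [0, 1/5)
j=1 picked index 2: u0 ∈ [0, 8/25)
j=2 picked index 2: u0 ∈ [-1/5, 3/25)
j=3 picked index 3: u0 ∈ [-2/25, 7/25)
j=4 picked index 3: u0 ∈ [-7/25, 2/25)
intersection: [0, 2/25)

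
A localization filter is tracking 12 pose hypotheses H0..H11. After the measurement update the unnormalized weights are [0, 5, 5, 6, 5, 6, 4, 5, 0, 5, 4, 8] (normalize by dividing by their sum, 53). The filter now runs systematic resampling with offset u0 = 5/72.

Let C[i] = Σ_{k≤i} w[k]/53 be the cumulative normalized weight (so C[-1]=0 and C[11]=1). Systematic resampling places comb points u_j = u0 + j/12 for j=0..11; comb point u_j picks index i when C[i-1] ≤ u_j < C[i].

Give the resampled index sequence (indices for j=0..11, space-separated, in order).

1 2 3 4 5 5 6 7 9 10 11 11

C = [0, 5/53, 10/53, 16/53, 21/53, 27/53, 31/53, 36/53, 36/53, 41/53, 45/53, 1]
j=0: u_0=5/72 ∈ [0, 5/53) → index 1
j=1: u_1=11/72 ∈ [5/53, 10/53) → index 2
j=2: u_2=17/72 ∈ [10/53, 16/53) → index 3
j=3: u_3=23/72 ∈ [16/53, 21/53) → index 4
j=4: u_4=29/72 ∈ [21/53, 27/53) → index 5
j=5: u_5=35/72 ∈ [21/53, 27/53) → index 5
j=6: u_6=41/72 ∈ [27/53, 31/53) → index 6
j=7: u_7=47/72 ∈ [31/53, 36/53) → index 7
j=8: u_8=53/72 ∈ [36/53, 41/53) → index 9
j=9: u_9=59/72 ∈ [41/53, 45/53) → index 10
j=10: u_10=65/72 ∈ [45/53, 1) → index 11
j=11: u_11=71/72 ∈ [45/53, 1) → index 11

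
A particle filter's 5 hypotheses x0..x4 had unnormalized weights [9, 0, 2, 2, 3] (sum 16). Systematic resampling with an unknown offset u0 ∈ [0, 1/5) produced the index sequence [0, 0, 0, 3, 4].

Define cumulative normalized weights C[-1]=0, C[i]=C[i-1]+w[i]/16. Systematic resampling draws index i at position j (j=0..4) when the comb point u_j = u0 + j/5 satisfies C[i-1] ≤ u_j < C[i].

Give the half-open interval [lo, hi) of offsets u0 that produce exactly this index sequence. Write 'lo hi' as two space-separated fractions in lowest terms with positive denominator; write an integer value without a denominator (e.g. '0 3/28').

7/80 13/80

C = [9/16, 9/16, 11/16, 13/16, 1]
j=0 picked index 0: u0 ∈ [0, 9/16)
j=1 picked index 0: u0 ∈ [-1/5, 29/80)
j=2 picked index 0: u0 ∈ [-2/5, 13/80)
j=3 picked index 3: u0 ∈ [7/80, 17/80)
j=4 picked index 4: u0 ∈ [1/80, 1/5)
intersection: [7/80, 13/80)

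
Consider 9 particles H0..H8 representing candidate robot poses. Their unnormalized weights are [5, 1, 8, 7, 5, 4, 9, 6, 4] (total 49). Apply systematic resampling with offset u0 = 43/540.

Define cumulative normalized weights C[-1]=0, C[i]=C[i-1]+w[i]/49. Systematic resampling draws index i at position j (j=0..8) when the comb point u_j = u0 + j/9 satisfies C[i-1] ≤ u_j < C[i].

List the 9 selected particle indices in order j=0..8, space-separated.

C = [5/49, 6/49, 2/7, 3/7, 26/49, 30/49, 39/49, 45/49, 1]
j=0: u_0=43/540 ∈ [0, 5/49) → index 0
j=1: u_1=103/540 ∈ [6/49, 2/7) → index 2
j=2: u_2=163/540 ∈ [2/7, 3/7) → index 3
j=3: u_3=223/540 ∈ [2/7, 3/7) → index 3
j=4: u_4=283/540 ∈ [3/7, 26/49) → index 4
j=5: u_5=343/540 ∈ [30/49, 39/49) → index 6
j=6: u_6=403/540 ∈ [30/49, 39/49) → index 6
j=7: u_7=463/540 ∈ [39/49, 45/49) → index 7
j=8: u_8=523/540 ∈ [45/49, 1) → index 8

0 2 3 3 4 6 6 7 8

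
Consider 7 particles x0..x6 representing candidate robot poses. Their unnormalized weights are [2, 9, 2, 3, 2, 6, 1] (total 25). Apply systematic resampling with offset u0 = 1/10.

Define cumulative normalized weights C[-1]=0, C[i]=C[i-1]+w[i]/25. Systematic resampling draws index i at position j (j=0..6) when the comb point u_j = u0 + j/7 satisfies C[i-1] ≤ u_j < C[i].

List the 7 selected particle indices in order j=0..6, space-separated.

C = [2/25, 11/25, 13/25, 16/25, 18/25, 24/25, 1]
j=0: u_0=1/10 ∈ [2/25, 11/25) → index 1
j=1: u_1=17/70 ∈ [2/25, 11/25) → index 1
j=2: u_2=27/70 ∈ [2/25, 11/25) → index 1
j=3: u_3=37/70 ∈ [13/25, 16/25) → index 3
j=4: u_4=47/70 ∈ [16/25, 18/25) → index 4
j=5: u_5=57/70 ∈ [18/25, 24/25) → index 5
j=6: u_6=67/70 ∈ [18/25, 24/25) → index 5

1 1 1 3 4 5 5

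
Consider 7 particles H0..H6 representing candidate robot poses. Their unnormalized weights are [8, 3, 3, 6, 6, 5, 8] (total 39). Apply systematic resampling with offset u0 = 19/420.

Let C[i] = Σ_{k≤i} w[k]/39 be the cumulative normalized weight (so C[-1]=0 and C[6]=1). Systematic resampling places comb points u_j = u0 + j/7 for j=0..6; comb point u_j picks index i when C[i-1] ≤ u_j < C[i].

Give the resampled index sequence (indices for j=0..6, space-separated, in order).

0 0 2 3 4 5 6

C = [8/39, 11/39, 14/39, 20/39, 2/3, 31/39, 1]
j=0: u_0=19/420 ∈ [0, 8/39) → index 0
j=1: u_1=79/420 ∈ [0, 8/39) → index 0
j=2: u_2=139/420 ∈ [11/39, 14/39) → index 2
j=3: u_3=199/420 ∈ [14/39, 20/39) → index 3
j=4: u_4=37/60 ∈ [20/39, 2/3) → index 4
j=5: u_5=319/420 ∈ [2/3, 31/39) → index 5
j=6: u_6=379/420 ∈ [31/39, 1) → index 6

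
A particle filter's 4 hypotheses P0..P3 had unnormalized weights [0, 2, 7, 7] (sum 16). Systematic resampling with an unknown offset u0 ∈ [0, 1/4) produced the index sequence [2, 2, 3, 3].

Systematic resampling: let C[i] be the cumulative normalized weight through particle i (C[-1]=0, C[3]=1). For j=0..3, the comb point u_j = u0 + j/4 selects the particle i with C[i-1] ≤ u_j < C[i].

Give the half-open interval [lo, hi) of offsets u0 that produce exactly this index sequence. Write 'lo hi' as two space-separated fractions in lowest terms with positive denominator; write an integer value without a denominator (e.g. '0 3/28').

C = [0, 1/8, 9/16, 1]
j=0 picked index 2: u0 ∈ [1/8, 9/16)
j=1 picked index 2: u0 ∈ [-1/8, 5/16)
j=2 picked index 3: u0 ∈ [1/16, 1/2)
j=3 picked index 3: u0 ∈ [-3/16, 1/4)
intersection: [1/8, 1/4)

1/8 1/4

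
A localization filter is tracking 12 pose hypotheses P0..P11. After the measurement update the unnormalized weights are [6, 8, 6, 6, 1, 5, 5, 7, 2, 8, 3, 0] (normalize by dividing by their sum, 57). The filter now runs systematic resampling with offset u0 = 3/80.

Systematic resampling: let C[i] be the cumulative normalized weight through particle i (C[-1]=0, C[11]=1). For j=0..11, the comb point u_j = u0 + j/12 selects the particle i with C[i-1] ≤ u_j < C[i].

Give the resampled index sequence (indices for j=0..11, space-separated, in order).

0 1 1 2 3 3 5 6 7 8 9 10

C = [2/19, 14/57, 20/57, 26/57, 9/19, 32/57, 37/57, 44/57, 46/57, 18/19, 1, 1]
j=0: u_0=3/80 ∈ [0, 2/19) → index 0
j=1: u_1=29/240 ∈ [2/19, 14/57) → index 1
j=2: u_2=49/240 ∈ [2/19, 14/57) → index 1
j=3: u_3=23/80 ∈ [14/57, 20/57) → index 2
j=4: u_4=89/240 ∈ [20/57, 26/57) → index 3
j=5: u_5=109/240 ∈ [20/57, 26/57) → index 3
j=6: u_6=43/80 ∈ [9/19, 32/57) → index 5
j=7: u_7=149/240 ∈ [32/57, 37/57) → index 6
j=8: u_8=169/240 ∈ [37/57, 44/57) → index 7
j=9: u_9=63/80 ∈ [44/57, 46/57) → index 8
j=10: u_10=209/240 ∈ [46/57, 18/19) → index 9
j=11: u_11=229/240 ∈ [18/19, 1) → index 10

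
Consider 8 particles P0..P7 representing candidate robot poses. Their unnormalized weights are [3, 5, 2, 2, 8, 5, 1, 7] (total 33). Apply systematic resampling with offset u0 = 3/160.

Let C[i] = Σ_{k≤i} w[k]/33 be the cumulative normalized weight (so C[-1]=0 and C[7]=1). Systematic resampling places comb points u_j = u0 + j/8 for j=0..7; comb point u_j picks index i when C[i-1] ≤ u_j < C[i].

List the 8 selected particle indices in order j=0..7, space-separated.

C = [1/11, 8/33, 10/33, 4/11, 20/33, 25/33, 26/33, 1]
j=0: u_0=3/160 ∈ [0, 1/11) → index 0
j=1: u_1=23/160 ∈ [1/11, 8/33) → index 1
j=2: u_2=43/160 ∈ [8/33, 10/33) → index 2
j=3: u_3=63/160 ∈ [4/11, 20/33) → index 4
j=4: u_4=83/160 ∈ [4/11, 20/33) → index 4
j=5: u_5=103/160 ∈ [20/33, 25/33) → index 5
j=6: u_6=123/160 ∈ [25/33, 26/33) → index 6
j=7: u_7=143/160 ∈ [26/33, 1) → index 7

0 1 2 4 4 5 6 7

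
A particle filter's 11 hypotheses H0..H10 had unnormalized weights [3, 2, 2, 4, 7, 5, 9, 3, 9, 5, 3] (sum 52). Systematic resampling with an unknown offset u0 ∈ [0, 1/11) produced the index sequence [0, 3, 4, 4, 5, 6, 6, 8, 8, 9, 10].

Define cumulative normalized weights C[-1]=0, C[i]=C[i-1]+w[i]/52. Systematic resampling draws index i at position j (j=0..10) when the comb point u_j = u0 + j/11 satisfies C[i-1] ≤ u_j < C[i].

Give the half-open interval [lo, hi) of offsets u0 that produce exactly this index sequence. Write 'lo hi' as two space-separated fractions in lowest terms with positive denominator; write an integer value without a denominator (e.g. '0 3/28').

C = [3/52, 5/52, 7/52, 11/52, 9/26, 23/52, 8/13, 35/52, 11/13, 49/52, 1]
j=0 picked index 0: u0 ∈ [0, 3/52)
j=1 picked index 3: u0 ∈ [25/572, 69/572)
j=2 picked index 4: u0 ∈ [17/572, 47/286)
j=3 picked index 4: u0 ∈ [-35/572, 21/286)
j=4 picked index 5: u0 ∈ [-5/286, 45/572)
j=5 picked index 6: u0 ∈ [-7/572, 23/143)
j=6 picked index 6: u0 ∈ [-59/572, 10/143)
j=7 picked index 8: u0 ∈ [21/572, 30/143)
j=8 picked index 8: u0 ∈ [-31/572, 17/143)
j=9 picked index 9: u0 ∈ [4/143, 71/572)
j=10 picked index 10: u0 ∈ [19/572, 1/11)
intersection: [25/572, 3/52)

25/572 3/52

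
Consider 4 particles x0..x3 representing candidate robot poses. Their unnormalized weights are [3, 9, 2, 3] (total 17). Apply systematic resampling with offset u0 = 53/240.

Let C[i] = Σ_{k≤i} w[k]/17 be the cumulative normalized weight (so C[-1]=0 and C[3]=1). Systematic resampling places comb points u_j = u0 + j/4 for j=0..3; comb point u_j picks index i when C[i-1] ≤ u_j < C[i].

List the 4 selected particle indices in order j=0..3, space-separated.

1 1 2 3

C = [3/17, 12/17, 14/17, 1]
j=0: u_0=53/240 ∈ [3/17, 12/17) → index 1
j=1: u_1=113/240 ∈ [3/17, 12/17) → index 1
j=2: u_2=173/240 ∈ [12/17, 14/17) → index 2
j=3: u_3=233/240 ∈ [14/17, 1) → index 3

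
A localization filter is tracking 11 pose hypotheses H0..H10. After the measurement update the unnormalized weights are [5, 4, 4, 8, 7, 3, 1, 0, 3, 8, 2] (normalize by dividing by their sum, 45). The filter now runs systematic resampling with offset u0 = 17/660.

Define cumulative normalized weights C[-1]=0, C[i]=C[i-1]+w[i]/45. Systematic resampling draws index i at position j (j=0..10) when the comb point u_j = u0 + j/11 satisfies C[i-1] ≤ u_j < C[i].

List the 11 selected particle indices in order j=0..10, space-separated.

C = [1/9, 1/5, 13/45, 7/15, 28/45, 31/45, 32/45, 32/45, 7/9, 43/45, 1]
j=0: u_0=17/660 ∈ [0, 1/9) → index 0
j=1: u_1=7/60 ∈ [1/9, 1/5) → index 1
j=2: u_2=137/660 ∈ [1/5, 13/45) → index 2
j=3: u_3=197/660 ∈ [13/45, 7/15) → index 3
j=4: u_4=257/660 ∈ [13/45, 7/15) → index 3
j=5: u_5=317/660 ∈ [7/15, 28/45) → index 4
j=6: u_6=377/660 ∈ [7/15, 28/45) → index 4
j=7: u_7=437/660 ∈ [28/45, 31/45) → index 5
j=8: u_8=497/660 ∈ [32/45, 7/9) → index 8
j=9: u_9=557/660 ∈ [7/9, 43/45) → index 9
j=10: u_10=617/660 ∈ [7/9, 43/45) → index 9

0 1 2 3 3 4 4 5 8 9 9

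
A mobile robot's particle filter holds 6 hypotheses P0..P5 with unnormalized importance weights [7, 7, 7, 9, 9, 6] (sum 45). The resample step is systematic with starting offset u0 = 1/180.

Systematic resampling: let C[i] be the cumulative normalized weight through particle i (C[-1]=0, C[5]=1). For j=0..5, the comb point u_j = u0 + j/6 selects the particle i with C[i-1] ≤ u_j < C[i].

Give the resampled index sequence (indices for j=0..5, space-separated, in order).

C = [7/45, 14/45, 7/15, 2/3, 13/15, 1]
j=0: u_0=1/180 ∈ [0, 7/45) → index 0
j=1: u_1=31/180 ∈ [7/45, 14/45) → index 1
j=2: u_2=61/180 ∈ [14/45, 7/15) → index 2
j=3: u_3=91/180 ∈ [7/15, 2/3) → index 3
j=4: u_4=121/180 ∈ [2/3, 13/15) → index 4
j=5: u_5=151/180 ∈ [2/3, 13/15) → index 4

0 1 2 3 4 4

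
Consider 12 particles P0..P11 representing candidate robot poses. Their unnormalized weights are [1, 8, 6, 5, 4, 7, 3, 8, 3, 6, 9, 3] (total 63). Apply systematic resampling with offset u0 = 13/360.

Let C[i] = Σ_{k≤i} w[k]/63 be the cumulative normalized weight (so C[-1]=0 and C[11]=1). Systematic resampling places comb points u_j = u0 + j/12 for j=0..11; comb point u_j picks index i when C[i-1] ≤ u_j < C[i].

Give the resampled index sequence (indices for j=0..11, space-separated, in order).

1 1 2 3 4 5 6 7 8 9 10 11

C = [1/63, 1/7, 5/21, 20/63, 8/21, 31/63, 34/63, 2/3, 5/7, 17/21, 20/21, 1]
j=0: u_0=13/360 ∈ [1/63, 1/7) → index 1
j=1: u_1=43/360 ∈ [1/63, 1/7) → index 1
j=2: u_2=73/360 ∈ [1/7, 5/21) → index 2
j=3: u_3=103/360 ∈ [5/21, 20/63) → index 3
j=4: u_4=133/360 ∈ [20/63, 8/21) → index 4
j=5: u_5=163/360 ∈ [8/21, 31/63) → index 5
j=6: u_6=193/360 ∈ [31/63, 34/63) → index 6
j=7: u_7=223/360 ∈ [34/63, 2/3) → index 7
j=8: u_8=253/360 ∈ [2/3, 5/7) → index 8
j=9: u_9=283/360 ∈ [5/7, 17/21) → index 9
j=10: u_10=313/360 ∈ [17/21, 20/21) → index 10
j=11: u_11=343/360 ∈ [20/21, 1) → index 11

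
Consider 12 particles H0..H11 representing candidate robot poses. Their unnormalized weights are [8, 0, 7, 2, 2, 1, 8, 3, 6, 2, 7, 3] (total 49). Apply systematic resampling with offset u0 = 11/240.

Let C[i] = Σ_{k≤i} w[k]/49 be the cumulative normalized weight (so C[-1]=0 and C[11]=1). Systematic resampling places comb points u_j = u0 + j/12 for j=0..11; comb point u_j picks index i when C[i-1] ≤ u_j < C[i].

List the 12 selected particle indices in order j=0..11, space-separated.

C = [8/49, 8/49, 15/49, 17/49, 19/49, 20/49, 4/7, 31/49, 37/49, 39/49, 46/49, 1]
j=0: u_0=11/240 ∈ [0, 8/49) → index 0
j=1: u_1=31/240 ∈ [0, 8/49) → index 0
j=2: u_2=17/80 ∈ [8/49, 15/49) → index 2
j=3: u_3=71/240 ∈ [8/49, 15/49) → index 2
j=4: u_4=91/240 ∈ [17/49, 19/49) → index 4
j=5: u_5=37/80 ∈ [20/49, 4/7) → index 6
j=6: u_6=131/240 ∈ [20/49, 4/7) → index 6
j=7: u_7=151/240 ∈ [4/7, 31/49) → index 7
j=8: u_8=57/80 ∈ [31/49, 37/49) → index 8
j=9: u_9=191/240 ∈ [37/49, 39/49) → index 9
j=10: u_10=211/240 ∈ [39/49, 46/49) → index 10
j=11: u_11=77/80 ∈ [46/49, 1) → index 11

0 0 2 2 4 6 6 7 8 9 10 11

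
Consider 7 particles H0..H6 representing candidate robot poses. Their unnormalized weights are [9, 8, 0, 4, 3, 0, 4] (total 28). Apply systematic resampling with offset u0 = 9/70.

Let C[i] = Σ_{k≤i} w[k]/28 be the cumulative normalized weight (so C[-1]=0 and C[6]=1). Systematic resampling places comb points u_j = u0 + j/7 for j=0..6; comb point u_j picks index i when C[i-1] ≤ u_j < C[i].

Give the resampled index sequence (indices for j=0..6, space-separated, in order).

0 0 1 1 3 4 6

C = [9/28, 17/28, 17/28, 3/4, 6/7, 6/7, 1]
j=0: u_0=9/70 ∈ [0, 9/28) → index 0
j=1: u_1=19/70 ∈ [0, 9/28) → index 0
j=2: u_2=29/70 ∈ [9/28, 17/28) → index 1
j=3: u_3=39/70 ∈ [9/28, 17/28) → index 1
j=4: u_4=7/10 ∈ [17/28, 3/4) → index 3
j=5: u_5=59/70 ∈ [3/4, 6/7) → index 4
j=6: u_6=69/70 ∈ [6/7, 1) → index 6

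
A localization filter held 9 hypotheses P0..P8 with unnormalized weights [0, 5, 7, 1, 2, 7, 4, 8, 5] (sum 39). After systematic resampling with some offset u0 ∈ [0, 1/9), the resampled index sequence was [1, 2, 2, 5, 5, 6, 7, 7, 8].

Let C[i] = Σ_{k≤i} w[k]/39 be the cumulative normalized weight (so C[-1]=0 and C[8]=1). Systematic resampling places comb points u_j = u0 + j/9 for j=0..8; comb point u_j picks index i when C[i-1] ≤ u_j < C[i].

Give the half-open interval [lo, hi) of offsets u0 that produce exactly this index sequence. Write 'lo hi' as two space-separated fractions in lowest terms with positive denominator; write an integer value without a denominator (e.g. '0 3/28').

C = [0, 5/39, 4/13, 1/3, 5/13, 22/39, 2/3, 34/39, 1]
j=0 picked index 1: u0 ∈ [0, 5/39)
j=1 picked index 2: u0 ∈ [2/117, 23/117)
j=2 picked index 2: u0 ∈ [-11/117, 10/117)
j=3 picked index 5: u0 ∈ [2/39, 3/13)
j=4 picked index 5: u0 ∈ [-7/117, 14/117)
j=5 picked index 6: u0 ∈ [1/117, 1/9)
j=6 picked index 7: u0 ∈ [0, 8/39)
j=7 picked index 7: u0 ∈ [-1/9, 11/117)
j=8 picked index 8: u0 ∈ [-2/117, 1/9)
intersection: [2/39, 10/117)

2/39 10/117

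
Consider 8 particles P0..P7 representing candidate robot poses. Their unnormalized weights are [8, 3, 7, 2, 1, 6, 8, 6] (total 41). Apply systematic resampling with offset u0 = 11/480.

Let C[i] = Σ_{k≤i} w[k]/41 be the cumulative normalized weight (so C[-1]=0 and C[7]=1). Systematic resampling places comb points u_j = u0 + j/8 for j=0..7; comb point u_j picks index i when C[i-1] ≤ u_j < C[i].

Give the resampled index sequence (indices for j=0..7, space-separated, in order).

C = [8/41, 11/41, 18/41, 20/41, 21/41, 27/41, 35/41, 1]
j=0: u_0=11/480 ∈ [0, 8/41) → index 0
j=1: u_1=71/480 ∈ [0, 8/41) → index 0
j=2: u_2=131/480 ∈ [11/41, 18/41) → index 2
j=3: u_3=191/480 ∈ [11/41, 18/41) → index 2
j=4: u_4=251/480 ∈ [21/41, 27/41) → index 5
j=5: u_5=311/480 ∈ [21/41, 27/41) → index 5
j=6: u_6=371/480 ∈ [27/41, 35/41) → index 6
j=7: u_7=431/480 ∈ [35/41, 1) → index 7

0 0 2 2 5 5 6 7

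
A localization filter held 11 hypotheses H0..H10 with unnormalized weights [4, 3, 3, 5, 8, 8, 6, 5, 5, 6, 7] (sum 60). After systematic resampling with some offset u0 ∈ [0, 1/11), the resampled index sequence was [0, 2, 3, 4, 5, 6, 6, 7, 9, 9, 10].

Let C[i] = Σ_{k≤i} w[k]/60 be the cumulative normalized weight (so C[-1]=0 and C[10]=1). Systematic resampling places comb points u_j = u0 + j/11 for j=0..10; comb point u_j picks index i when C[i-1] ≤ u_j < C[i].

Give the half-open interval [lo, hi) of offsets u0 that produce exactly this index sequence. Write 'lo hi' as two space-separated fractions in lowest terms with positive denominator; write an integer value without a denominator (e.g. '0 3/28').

41/660 7/110

C = [1/15, 7/60, 1/6, 1/4, 23/60, 31/60, 37/60, 7/10, 47/60, 53/60, 1]
j=0 picked index 0: u0 ∈ [0, 1/15)
j=1 picked index 2: u0 ∈ [17/660, 5/66)
j=2 picked index 3: u0 ∈ [-1/66, 3/44)
j=3 picked index 4: u0 ∈ [-1/44, 73/660)
j=4 picked index 5: u0 ∈ [13/660, 101/660)
j=5 picked index 6: u0 ∈ [41/660, 107/660)
j=6 picked index 6: u0 ∈ [-19/660, 47/660)
j=7 picked index 7: u0 ∈ [-13/660, 7/110)
j=8 picked index 9: u0 ∈ [37/660, 103/660)
j=9 picked index 9: u0 ∈ [-23/660, 43/660)
j=10 picked index 10: u0 ∈ [-17/660, 1/11)
intersection: [41/660, 7/110)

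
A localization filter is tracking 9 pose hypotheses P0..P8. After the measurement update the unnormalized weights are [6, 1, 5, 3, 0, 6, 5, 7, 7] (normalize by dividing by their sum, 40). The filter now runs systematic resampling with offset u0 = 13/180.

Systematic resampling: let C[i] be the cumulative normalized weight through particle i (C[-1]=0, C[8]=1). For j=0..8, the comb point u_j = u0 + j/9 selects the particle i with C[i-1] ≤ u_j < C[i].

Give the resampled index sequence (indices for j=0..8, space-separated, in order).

C = [3/20, 7/40, 3/10, 3/8, 3/8, 21/40, 13/20, 33/40, 1]
j=0: u_0=13/180 ∈ [0, 3/20) → index 0
j=1: u_1=11/60 ∈ [7/40, 3/10) → index 2
j=2: u_2=53/180 ∈ [7/40, 3/10) → index 2
j=3: u_3=73/180 ∈ [3/8, 21/40) → index 5
j=4: u_4=31/60 ∈ [3/8, 21/40) → index 5
j=5: u_5=113/180 ∈ [21/40, 13/20) → index 6
j=6: u_6=133/180 ∈ [13/20, 33/40) → index 7
j=7: u_7=17/20 ∈ [33/40, 1) → index 8
j=8: u_8=173/180 ∈ [33/40, 1) → index 8

0 2 2 5 5 6 7 8 8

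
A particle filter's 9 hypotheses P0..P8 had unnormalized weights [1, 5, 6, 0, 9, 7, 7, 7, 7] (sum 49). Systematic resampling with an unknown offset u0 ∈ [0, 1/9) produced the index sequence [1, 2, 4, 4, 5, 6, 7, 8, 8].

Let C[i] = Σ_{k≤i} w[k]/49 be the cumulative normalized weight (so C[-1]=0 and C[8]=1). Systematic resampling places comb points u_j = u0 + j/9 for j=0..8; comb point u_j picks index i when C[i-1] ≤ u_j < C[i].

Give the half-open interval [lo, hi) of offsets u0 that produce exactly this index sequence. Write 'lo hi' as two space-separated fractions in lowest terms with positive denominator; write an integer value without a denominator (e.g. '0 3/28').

5/63 2/21

C = [1/49, 6/49, 12/49, 12/49, 3/7, 4/7, 5/7, 6/7, 1]
j=0 picked index 1: u0 ∈ [1/49, 6/49)
j=1 picked index 2: u0 ∈ [5/441, 59/441)
j=2 picked index 4: u0 ∈ [10/441, 13/63)
j=3 picked index 4: u0 ∈ [-13/147, 2/21)
j=4 picked index 5: u0 ∈ [-1/63, 8/63)
j=5 picked index 6: u0 ∈ [1/63, 10/63)
j=6 picked index 7: u0 ∈ [1/21, 4/21)
j=7 picked index 8: u0 ∈ [5/63, 2/9)
j=8 picked index 8: u0 ∈ [-2/63, 1/9)
intersection: [5/63, 2/21)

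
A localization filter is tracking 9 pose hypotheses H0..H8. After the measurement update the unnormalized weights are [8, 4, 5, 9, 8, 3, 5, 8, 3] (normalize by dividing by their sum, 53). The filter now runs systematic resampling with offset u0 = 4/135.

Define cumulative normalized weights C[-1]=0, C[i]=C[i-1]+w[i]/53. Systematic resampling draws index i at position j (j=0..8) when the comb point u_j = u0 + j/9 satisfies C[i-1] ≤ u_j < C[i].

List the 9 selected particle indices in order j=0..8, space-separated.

0 0 2 3 3 4 5 7 7

C = [8/53, 12/53, 17/53, 26/53, 34/53, 37/53, 42/53, 50/53, 1]
j=0: u_0=4/135 ∈ [0, 8/53) → index 0
j=1: u_1=19/135 ∈ [0, 8/53) → index 0
j=2: u_2=34/135 ∈ [12/53, 17/53) → index 2
j=3: u_3=49/135 ∈ [17/53, 26/53) → index 3
j=4: u_4=64/135 ∈ [17/53, 26/53) → index 3
j=5: u_5=79/135 ∈ [26/53, 34/53) → index 4
j=6: u_6=94/135 ∈ [34/53, 37/53) → index 5
j=7: u_7=109/135 ∈ [42/53, 50/53) → index 7
j=8: u_8=124/135 ∈ [42/53, 50/53) → index 7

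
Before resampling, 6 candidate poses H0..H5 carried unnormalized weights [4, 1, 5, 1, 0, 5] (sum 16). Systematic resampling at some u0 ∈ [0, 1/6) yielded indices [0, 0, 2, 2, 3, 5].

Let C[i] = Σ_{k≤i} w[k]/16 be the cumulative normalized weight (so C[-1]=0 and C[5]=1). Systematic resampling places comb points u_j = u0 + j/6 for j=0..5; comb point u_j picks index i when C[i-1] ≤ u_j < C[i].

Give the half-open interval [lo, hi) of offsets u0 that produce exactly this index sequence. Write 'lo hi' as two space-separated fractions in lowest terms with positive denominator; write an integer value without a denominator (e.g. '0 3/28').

C = [1/4, 5/16, 5/8, 11/16, 11/16, 1]
j=0 picked index 0: u0 ∈ [0, 1/4)
j=1 picked index 0: u0 ∈ [-1/6, 1/12)
j=2 picked index 2: u0 ∈ [-1/48, 7/24)
j=3 picked index 2: u0 ∈ [-3/16, 1/8)
j=4 picked index 3: u0 ∈ [-1/24, 1/48)
j=5 picked index 5: u0 ∈ [-7/48, 1/6)
intersection: [0, 1/48)

0 1/48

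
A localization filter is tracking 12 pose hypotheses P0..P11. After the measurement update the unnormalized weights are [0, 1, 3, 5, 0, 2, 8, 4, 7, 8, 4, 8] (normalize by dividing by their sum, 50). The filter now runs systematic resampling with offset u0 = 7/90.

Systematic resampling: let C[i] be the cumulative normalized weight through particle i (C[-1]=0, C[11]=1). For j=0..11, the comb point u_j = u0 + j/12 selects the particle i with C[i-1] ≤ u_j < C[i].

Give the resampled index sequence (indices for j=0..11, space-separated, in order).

2 3 6 6 7 8 8 9 9 10 11 11

C = [0, 1/50, 2/25, 9/50, 9/50, 11/50, 19/50, 23/50, 3/5, 19/25, 21/25, 1]
j=0: u_0=7/90 ∈ [1/50, 2/25) → index 2
j=1: u_1=29/180 ∈ [2/25, 9/50) → index 3
j=2: u_2=11/45 ∈ [11/50, 19/50) → index 6
j=3: u_3=59/180 ∈ [11/50, 19/50) → index 6
j=4: u_4=37/90 ∈ [19/50, 23/50) → index 7
j=5: u_5=89/180 ∈ [23/50, 3/5) → index 8
j=6: u_6=26/45 ∈ [23/50, 3/5) → index 8
j=7: u_7=119/180 ∈ [3/5, 19/25) → index 9
j=8: u_8=67/90 ∈ [3/5, 19/25) → index 9
j=9: u_9=149/180 ∈ [19/25, 21/25) → index 10
j=10: u_10=41/45 ∈ [21/25, 1) → index 11
j=11: u_11=179/180 ∈ [21/25, 1) → index 11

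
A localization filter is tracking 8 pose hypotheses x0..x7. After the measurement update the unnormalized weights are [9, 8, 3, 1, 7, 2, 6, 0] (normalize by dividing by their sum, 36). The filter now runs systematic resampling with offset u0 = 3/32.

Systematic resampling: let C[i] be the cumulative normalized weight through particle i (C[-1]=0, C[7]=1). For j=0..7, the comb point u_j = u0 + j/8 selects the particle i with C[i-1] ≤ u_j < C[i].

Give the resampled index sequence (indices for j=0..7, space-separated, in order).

C = [1/4, 17/36, 5/9, 7/12, 7/9, 5/6, 1, 1]
j=0: u_0=3/32 ∈ [0, 1/4) → index 0
j=1: u_1=7/32 ∈ [0, 1/4) → index 0
j=2: u_2=11/32 ∈ [1/4, 17/36) → index 1
j=3: u_3=15/32 ∈ [1/4, 17/36) → index 1
j=4: u_4=19/32 ∈ [7/12, 7/9) → index 4
j=5: u_5=23/32 ∈ [7/12, 7/9) → index 4
j=6: u_6=27/32 ∈ [5/6, 1) → index 6
j=7: u_7=31/32 ∈ [5/6, 1) → index 6

0 0 1 1 4 4 6 6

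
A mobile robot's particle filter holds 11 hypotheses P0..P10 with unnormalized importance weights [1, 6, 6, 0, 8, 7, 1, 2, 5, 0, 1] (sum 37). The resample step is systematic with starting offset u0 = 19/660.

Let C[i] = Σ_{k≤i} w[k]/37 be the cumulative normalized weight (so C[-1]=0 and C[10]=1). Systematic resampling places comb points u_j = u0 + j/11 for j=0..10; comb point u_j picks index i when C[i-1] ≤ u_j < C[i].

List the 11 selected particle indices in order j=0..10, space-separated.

1 1 2 2 4 4 5 5 5 8 8

C = [1/37, 7/37, 13/37, 13/37, 21/37, 28/37, 29/37, 31/37, 36/37, 36/37, 1]
j=0: u_0=19/660 ∈ [1/37, 7/37) → index 1
j=1: u_1=79/660 ∈ [1/37, 7/37) → index 1
j=2: u_2=139/660 ∈ [7/37, 13/37) → index 2
j=3: u_3=199/660 ∈ [7/37, 13/37) → index 2
j=4: u_4=259/660 ∈ [13/37, 21/37) → index 4
j=5: u_5=29/60 ∈ [13/37, 21/37) → index 4
j=6: u_6=379/660 ∈ [21/37, 28/37) → index 5
j=7: u_7=439/660 ∈ [21/37, 28/37) → index 5
j=8: u_8=499/660 ∈ [21/37, 28/37) → index 5
j=9: u_9=559/660 ∈ [31/37, 36/37) → index 8
j=10: u_10=619/660 ∈ [31/37, 36/37) → index 8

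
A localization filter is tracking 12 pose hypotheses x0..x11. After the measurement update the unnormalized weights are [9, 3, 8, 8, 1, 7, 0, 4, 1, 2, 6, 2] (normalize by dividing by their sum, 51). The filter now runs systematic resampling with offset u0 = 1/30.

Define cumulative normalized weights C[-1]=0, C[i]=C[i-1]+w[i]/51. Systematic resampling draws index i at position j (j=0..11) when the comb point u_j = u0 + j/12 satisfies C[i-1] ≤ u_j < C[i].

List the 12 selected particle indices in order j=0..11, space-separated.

0 0 1 2 2 3 3 5 5 7 10 10

C = [3/17, 4/17, 20/51, 28/51, 29/51, 12/17, 12/17, 40/51, 41/51, 43/51, 49/51, 1]
j=0: u_0=1/30 ∈ [0, 3/17) → index 0
j=1: u_1=7/60 ∈ [0, 3/17) → index 0
j=2: u_2=1/5 ∈ [3/17, 4/17) → index 1
j=3: u_3=17/60 ∈ [4/17, 20/51) → index 2
j=4: u_4=11/30 ∈ [4/17, 20/51) → index 2
j=5: u_5=9/20 ∈ [20/51, 28/51) → index 3
j=6: u_6=8/15 ∈ [20/51, 28/51) → index 3
j=7: u_7=37/60 ∈ [29/51, 12/17) → index 5
j=8: u_8=7/10 ∈ [29/51, 12/17) → index 5
j=9: u_9=47/60 ∈ [12/17, 40/51) → index 7
j=10: u_10=13/15 ∈ [43/51, 49/51) → index 10
j=11: u_11=19/20 ∈ [43/51, 49/51) → index 10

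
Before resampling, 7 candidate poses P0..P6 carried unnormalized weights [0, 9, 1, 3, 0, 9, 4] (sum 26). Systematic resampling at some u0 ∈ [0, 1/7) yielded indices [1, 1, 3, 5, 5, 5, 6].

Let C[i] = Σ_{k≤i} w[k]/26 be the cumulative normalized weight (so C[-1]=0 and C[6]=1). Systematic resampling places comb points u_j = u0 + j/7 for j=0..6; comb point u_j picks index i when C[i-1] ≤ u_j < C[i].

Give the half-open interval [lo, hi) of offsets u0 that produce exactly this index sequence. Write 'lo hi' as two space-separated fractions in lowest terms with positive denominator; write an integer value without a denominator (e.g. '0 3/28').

C = [0, 9/26, 5/13, 1/2, 1/2, 11/13, 1]
j=0 picked index 1: u0 ∈ [0, 9/26)
j=1 picked index 1: u0 ∈ [-1/7, 37/182)
j=2 picked index 3: u0 ∈ [9/91, 3/14)
j=3 picked index 5: u0 ∈ [1/14, 38/91)
j=4 picked index 5: u0 ∈ [-1/14, 25/91)
j=5 picked index 5: u0 ∈ [-3/14, 12/91)
j=6 picked index 6: u0 ∈ [-1/91, 1/7)
intersection: [9/91, 12/91)

9/91 12/91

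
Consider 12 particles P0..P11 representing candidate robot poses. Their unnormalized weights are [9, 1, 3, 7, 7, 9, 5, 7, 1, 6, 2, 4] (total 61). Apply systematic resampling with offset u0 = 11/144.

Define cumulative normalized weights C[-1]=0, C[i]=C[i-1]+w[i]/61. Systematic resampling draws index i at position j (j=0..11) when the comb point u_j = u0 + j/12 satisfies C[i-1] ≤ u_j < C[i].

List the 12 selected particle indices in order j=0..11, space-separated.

0 1 3 3 4 5 5 6 7 9 10 11

C = [9/61, 10/61, 13/61, 20/61, 27/61, 36/61, 41/61, 48/61, 49/61, 55/61, 57/61, 1]
j=0: u_0=11/144 ∈ [0, 9/61) → index 0
j=1: u_1=23/144 ∈ [9/61, 10/61) → index 1
j=2: u_2=35/144 ∈ [13/61, 20/61) → index 3
j=3: u_3=47/144 ∈ [13/61, 20/61) → index 3
j=4: u_4=59/144 ∈ [20/61, 27/61) → index 4
j=5: u_5=71/144 ∈ [27/61, 36/61) → index 5
j=6: u_6=83/144 ∈ [27/61, 36/61) → index 5
j=7: u_7=95/144 ∈ [36/61, 41/61) → index 6
j=8: u_8=107/144 ∈ [41/61, 48/61) → index 7
j=9: u_9=119/144 ∈ [49/61, 55/61) → index 9
j=10: u_10=131/144 ∈ [55/61, 57/61) → index 10
j=11: u_11=143/144 ∈ [57/61, 1) → index 11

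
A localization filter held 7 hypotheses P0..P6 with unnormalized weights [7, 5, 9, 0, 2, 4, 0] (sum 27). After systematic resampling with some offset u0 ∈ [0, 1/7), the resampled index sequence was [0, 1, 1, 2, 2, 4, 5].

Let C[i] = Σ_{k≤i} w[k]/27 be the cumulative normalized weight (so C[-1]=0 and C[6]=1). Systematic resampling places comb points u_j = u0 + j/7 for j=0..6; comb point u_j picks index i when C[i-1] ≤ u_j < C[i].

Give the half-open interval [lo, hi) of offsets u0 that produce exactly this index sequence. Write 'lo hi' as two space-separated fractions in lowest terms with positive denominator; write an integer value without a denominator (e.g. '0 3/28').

22/189 26/189

C = [7/27, 4/9, 7/9, 7/9, 23/27, 1, 1]
j=0 picked index 0: u0 ∈ [0, 7/27)
j=1 picked index 1: u0 ∈ [22/189, 19/63)
j=2 picked index 1: u0 ∈ [-5/189, 10/63)
j=3 picked index 2: u0 ∈ [1/63, 22/63)
j=4 picked index 2: u0 ∈ [-8/63, 13/63)
j=5 picked index 4: u0 ∈ [4/63, 26/189)
j=6 picked index 5: u0 ∈ [-1/189, 1/7)
intersection: [22/189, 26/189)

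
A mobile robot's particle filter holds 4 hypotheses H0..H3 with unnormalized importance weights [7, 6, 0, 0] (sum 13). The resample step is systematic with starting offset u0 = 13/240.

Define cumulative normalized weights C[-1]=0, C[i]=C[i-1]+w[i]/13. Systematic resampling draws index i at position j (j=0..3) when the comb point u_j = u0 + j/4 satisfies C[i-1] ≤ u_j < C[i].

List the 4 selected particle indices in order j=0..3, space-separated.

0 0 1 1

C = [7/13, 1, 1, 1]
j=0: u_0=13/240 ∈ [0, 7/13) → index 0
j=1: u_1=73/240 ∈ [0, 7/13) → index 0
j=2: u_2=133/240 ∈ [7/13, 1) → index 1
j=3: u_3=193/240 ∈ [7/13, 1) → index 1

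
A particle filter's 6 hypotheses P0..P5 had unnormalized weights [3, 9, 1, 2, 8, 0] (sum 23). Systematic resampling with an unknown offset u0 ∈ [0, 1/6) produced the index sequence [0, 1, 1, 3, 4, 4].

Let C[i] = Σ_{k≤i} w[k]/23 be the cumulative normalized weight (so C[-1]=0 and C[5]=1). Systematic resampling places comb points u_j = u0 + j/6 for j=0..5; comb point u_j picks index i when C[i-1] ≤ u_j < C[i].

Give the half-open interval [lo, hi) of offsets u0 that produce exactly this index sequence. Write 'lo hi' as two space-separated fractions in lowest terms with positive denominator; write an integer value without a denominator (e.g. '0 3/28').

3/46 3/23

C = [3/23, 12/23, 13/23, 15/23, 1, 1]
j=0 picked index 0: u0 ∈ [0, 3/23)
j=1 picked index 1: u0 ∈ [-5/138, 49/138)
j=2 picked index 1: u0 ∈ [-14/69, 13/69)
j=3 picked index 3: u0 ∈ [3/46, 7/46)
j=4 picked index 4: u0 ∈ [-1/69, 1/3)
j=5 picked index 4: u0 ∈ [-25/138, 1/6)
intersection: [3/46, 3/23)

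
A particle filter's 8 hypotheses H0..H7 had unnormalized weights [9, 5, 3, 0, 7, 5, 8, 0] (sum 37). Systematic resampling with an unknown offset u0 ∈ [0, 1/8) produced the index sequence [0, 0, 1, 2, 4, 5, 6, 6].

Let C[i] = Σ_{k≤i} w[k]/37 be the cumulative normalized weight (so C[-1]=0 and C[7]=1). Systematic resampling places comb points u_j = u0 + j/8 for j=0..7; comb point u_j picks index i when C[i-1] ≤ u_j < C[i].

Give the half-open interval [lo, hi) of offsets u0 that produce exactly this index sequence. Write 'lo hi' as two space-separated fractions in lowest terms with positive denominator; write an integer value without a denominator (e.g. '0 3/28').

5/148 25/296

C = [9/37, 14/37, 17/37, 17/37, 24/37, 29/37, 1, 1]
j=0 picked index 0: u0 ∈ [0, 9/37)
j=1 picked index 0: u0 ∈ [-1/8, 35/296)
j=2 picked index 1: u0 ∈ [-1/148, 19/148)
j=3 picked index 2: u0 ∈ [1/296, 25/296)
j=4 picked index 4: u0 ∈ [-3/74, 11/74)
j=5 picked index 5: u0 ∈ [7/296, 47/296)
j=6 picked index 6: u0 ∈ [5/148, 1/4)
j=7 picked index 6: u0 ∈ [-27/296, 1/8)
intersection: [5/148, 25/296)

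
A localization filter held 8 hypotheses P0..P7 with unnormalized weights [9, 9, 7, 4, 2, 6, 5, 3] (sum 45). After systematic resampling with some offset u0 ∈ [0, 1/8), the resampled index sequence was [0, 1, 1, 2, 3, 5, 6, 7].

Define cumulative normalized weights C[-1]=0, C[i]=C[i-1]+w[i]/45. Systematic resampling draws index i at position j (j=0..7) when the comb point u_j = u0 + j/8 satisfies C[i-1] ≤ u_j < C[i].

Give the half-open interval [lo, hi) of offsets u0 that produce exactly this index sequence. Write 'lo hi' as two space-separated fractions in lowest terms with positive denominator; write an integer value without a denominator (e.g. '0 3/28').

C = [1/5, 2/5, 5/9, 29/45, 31/45, 37/45, 14/15, 1]
j=0 picked index 0: u0 ∈ [0, 1/5)
j=1 picked index 1: u0 ∈ [3/40, 11/40)
j=2 picked index 1: u0 ∈ [-1/20, 3/20)
j=3 picked index 2: u0 ∈ [1/40, 13/72)
j=4 picked index 3: u0 ∈ [1/18, 13/90)
j=5 picked index 5: u0 ∈ [23/360, 71/360)
j=6 picked index 6: u0 ∈ [13/180, 11/60)
j=7 picked index 7: u0 ∈ [7/120, 1/8)
intersection: [3/40, 1/8)

3/40 1/8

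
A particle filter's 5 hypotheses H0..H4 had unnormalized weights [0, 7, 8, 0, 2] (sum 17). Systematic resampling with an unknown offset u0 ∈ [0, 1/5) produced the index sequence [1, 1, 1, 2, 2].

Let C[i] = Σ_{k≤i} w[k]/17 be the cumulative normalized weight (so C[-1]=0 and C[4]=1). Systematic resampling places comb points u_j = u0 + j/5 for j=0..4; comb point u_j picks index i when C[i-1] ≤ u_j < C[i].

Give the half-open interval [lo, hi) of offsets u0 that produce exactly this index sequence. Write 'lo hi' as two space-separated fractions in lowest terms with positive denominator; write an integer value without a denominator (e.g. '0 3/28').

C = [0, 7/17, 15/17, 15/17, 1]
j=0 picked index 1: u0 ∈ [0, 7/17)
j=1 picked index 1: u0 ∈ [-1/5, 18/85)
j=2 picked index 1: u0 ∈ [-2/5, 1/85)
j=3 picked index 2: u0 ∈ [-16/85, 24/85)
j=4 picked index 2: u0 ∈ [-33/85, 7/85)
intersection: [0, 1/85)

0 1/85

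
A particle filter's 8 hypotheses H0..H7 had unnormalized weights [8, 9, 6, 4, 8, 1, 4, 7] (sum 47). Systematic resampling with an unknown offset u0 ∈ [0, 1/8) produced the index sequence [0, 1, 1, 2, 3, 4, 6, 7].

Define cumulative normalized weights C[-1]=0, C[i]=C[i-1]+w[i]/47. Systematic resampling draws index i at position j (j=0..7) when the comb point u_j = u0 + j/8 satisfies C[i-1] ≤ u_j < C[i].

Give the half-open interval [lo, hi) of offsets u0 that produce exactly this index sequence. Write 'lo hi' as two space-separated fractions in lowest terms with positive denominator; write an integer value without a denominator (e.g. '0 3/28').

C = [8/47, 17/47, 23/47, 27/47, 35/47, 36/47, 40/47, 1]
j=0 picked index 0: u0 ∈ [0, 8/47)
j=1 picked index 1: u0 ∈ [17/376, 89/376)
j=2 picked index 1: u0 ∈ [-15/188, 21/188)
j=3 picked index 2: u0 ∈ [-5/376, 43/376)
j=4 picked index 3: u0 ∈ [-1/94, 7/94)
j=5 picked index 4: u0 ∈ [-19/376, 45/376)
j=6 picked index 6: u0 ∈ [3/188, 19/188)
j=7 picked index 7: u0 ∈ [-9/376, 1/8)
intersection: [17/376, 7/94)

17/376 7/94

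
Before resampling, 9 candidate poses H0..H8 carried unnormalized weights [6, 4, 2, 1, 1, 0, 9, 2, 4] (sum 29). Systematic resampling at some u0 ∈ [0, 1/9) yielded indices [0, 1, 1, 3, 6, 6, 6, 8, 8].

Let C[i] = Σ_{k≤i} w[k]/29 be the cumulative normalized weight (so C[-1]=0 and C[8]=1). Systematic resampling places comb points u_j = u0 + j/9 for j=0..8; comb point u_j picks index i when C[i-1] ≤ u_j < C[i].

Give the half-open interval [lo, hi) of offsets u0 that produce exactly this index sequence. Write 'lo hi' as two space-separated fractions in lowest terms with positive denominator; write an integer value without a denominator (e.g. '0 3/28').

C = [6/29, 10/29, 12/29, 13/29, 14/29, 14/29, 23/29, 25/29, 1]
j=0 picked index 0: u0 ∈ [0, 6/29)
j=1 picked index 1: u0 ∈ [25/261, 61/261)
j=2 picked index 1: u0 ∈ [-4/261, 32/261)
j=3 picked index 3: u0 ∈ [7/87, 10/87)
j=4 picked index 6: u0 ∈ [10/261, 91/261)
j=5 picked index 6: u0 ∈ [-19/261, 62/261)
j=6 picked index 6: u0 ∈ [-16/87, 11/87)
j=7 picked index 8: u0 ∈ [22/261, 2/9)
j=8 picked index 8: u0 ∈ [-7/261, 1/9)
intersection: [25/261, 1/9)

25/261 1/9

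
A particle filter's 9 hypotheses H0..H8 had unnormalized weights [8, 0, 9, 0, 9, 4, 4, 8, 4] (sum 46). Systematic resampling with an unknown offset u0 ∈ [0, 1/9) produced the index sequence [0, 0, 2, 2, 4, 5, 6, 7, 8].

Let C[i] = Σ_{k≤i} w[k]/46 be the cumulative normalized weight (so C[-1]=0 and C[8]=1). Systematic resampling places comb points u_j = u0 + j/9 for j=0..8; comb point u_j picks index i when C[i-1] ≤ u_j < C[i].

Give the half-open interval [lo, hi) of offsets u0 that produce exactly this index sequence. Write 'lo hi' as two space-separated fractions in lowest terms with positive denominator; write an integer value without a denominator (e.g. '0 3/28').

C = [4/23, 4/23, 17/46, 17/46, 13/23, 15/23, 17/23, 21/23, 1]
j=0 picked index 0: u0 ∈ [0, 4/23)
j=1 picked index 0: u0 ∈ [-1/9, 13/207)
j=2 picked index 2: u0 ∈ [-10/207, 61/414)
j=3 picked index 2: u0 ∈ [-11/69, 5/138)
j=4 picked index 4: u0 ∈ [-31/414, 25/207)
j=5 picked index 5: u0 ∈ [2/207, 20/207)
j=6 picked index 6: u0 ∈ [-1/69, 5/69)
j=7 picked index 7: u0 ∈ [-8/207, 28/207)
j=8 picked index 8: u0 ∈ [5/207, 1/9)
intersection: [5/207, 5/138)

5/207 5/138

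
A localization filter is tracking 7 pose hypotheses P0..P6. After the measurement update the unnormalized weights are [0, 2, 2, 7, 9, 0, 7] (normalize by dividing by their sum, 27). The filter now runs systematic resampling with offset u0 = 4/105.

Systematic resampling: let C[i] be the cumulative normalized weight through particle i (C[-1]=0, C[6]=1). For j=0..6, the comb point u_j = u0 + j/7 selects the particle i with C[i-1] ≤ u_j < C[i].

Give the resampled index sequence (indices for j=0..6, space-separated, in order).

1 3 3 4 4 6 6

C = [0, 2/27, 4/27, 11/27, 20/27, 20/27, 1]
j=0: u_0=4/105 ∈ [0, 2/27) → index 1
j=1: u_1=19/105 ∈ [4/27, 11/27) → index 3
j=2: u_2=34/105 ∈ [4/27, 11/27) → index 3
j=3: u_3=7/15 ∈ [11/27, 20/27) → index 4
j=4: u_4=64/105 ∈ [11/27, 20/27) → index 4
j=5: u_5=79/105 ∈ [20/27, 1) → index 6
j=6: u_6=94/105 ∈ [20/27, 1) → index 6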